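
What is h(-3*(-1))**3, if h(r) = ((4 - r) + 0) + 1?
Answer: 8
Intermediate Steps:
h(r) = 5 - r (h(r) = (4 - r) + 1 = 5 - r)
h(-3*(-1))**3 = (5 - (-3)*(-1))**3 = (5 - 1*3)**3 = (5 - 3)**3 = 2**3 = 8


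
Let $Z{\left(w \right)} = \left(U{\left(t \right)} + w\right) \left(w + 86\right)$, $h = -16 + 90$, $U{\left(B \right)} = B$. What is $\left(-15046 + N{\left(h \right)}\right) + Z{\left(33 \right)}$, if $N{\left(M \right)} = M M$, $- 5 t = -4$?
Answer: $- \frac{27739}{5} \approx -5547.8$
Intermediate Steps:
$t = \frac{4}{5}$ ($t = \left(- \frac{1}{5}\right) \left(-4\right) = \frac{4}{5} \approx 0.8$)
$h = 74$
$N{\left(M \right)} = M^{2}$
$Z{\left(w \right)} = \left(86 + w\right) \left(\frac{4}{5} + w\right)$ ($Z{\left(w \right)} = \left(\frac{4}{5} + w\right) \left(w + 86\right) = \left(\frac{4}{5} + w\right) \left(86 + w\right) = \left(86 + w\right) \left(\frac{4}{5} + w\right)$)
$\left(-15046 + N{\left(h \right)}\right) + Z{\left(33 \right)} = \left(-15046 + 74^{2}\right) + \left(\frac{344}{5} + 33^{2} + \frac{434}{5} \cdot 33\right) = \left(-15046 + 5476\right) + \left(\frac{344}{5} + 1089 + \frac{14322}{5}\right) = -9570 + \frac{20111}{5} = - \frac{27739}{5}$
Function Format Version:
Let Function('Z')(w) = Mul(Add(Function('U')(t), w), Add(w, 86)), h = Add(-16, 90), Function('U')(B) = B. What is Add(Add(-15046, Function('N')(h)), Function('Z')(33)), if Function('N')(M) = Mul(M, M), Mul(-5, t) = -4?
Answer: Rational(-27739, 5) ≈ -5547.8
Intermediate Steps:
t = Rational(4, 5) (t = Mul(Rational(-1, 5), -4) = Rational(4, 5) ≈ 0.80000)
h = 74
Function('N')(M) = Pow(M, 2)
Function('Z')(w) = Mul(Add(86, w), Add(Rational(4, 5), w)) (Function('Z')(w) = Mul(Add(Rational(4, 5), w), Add(w, 86)) = Mul(Add(Rational(4, 5), w), Add(86, w)) = Mul(Add(86, w), Add(Rational(4, 5), w)))
Add(Add(-15046, Function('N')(h)), Function('Z')(33)) = Add(Add(-15046, Pow(74, 2)), Add(Rational(344, 5), Pow(33, 2), Mul(Rational(434, 5), 33))) = Add(Add(-15046, 5476), Add(Rational(344, 5), 1089, Rational(14322, 5))) = Add(-9570, Rational(20111, 5)) = Rational(-27739, 5)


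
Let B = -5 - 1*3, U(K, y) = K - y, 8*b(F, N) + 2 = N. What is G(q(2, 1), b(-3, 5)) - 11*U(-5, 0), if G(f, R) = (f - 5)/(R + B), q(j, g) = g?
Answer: 3387/61 ≈ 55.525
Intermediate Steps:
b(F, N) = -¼ + N/8
B = -8 (B = -5 - 3 = -8)
G(f, R) = (-5 + f)/(-8 + R) (G(f, R) = (f - 5)/(R - 8) = (-5 + f)/(-8 + R))
G(q(2, 1), b(-3, 5)) - 11*U(-5, 0) = (-5 + 1)/(-8 + (-¼ + (⅛)*5)) - 11*(-5 - 1*0) = -4/(-8 + (-¼ + 5/8)) - 11*(-5 + 0) = -4/(-8 + 3/8) - 11*(-5) = -4/(-61/8) + 55 = -8/61*(-4) + 55 = 32/61 + 55 = 3387/61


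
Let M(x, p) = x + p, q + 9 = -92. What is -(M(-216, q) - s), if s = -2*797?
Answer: -1277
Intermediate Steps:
q = -101 (q = -9 - 92 = -101)
M(x, p) = p + x
s = -1594
-(M(-216, q) - s) = -((-101 - 216) - 1*(-1594)) = -(-317 + 1594) = -1*1277 = -1277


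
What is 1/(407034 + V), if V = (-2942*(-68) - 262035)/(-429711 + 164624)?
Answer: 265087/107899483937 ≈ 2.4568e-6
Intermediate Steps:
V = 61979/265087 (V = (200056 - 262035)/(-265087) = -61979*(-1/265087) = 61979/265087 ≈ 0.23381)
1/(407034 + V) = 1/(407034 + 61979/265087) = 1/(107899483937/265087) = 265087/107899483937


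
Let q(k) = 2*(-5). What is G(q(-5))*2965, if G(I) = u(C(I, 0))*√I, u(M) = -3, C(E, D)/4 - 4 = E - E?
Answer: -8895*I*√10 ≈ -28128.0*I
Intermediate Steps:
C(E, D) = 16 (C(E, D) = 16 + 4*(E - E) = 16 + 4*0 = 16 + 0 = 16)
q(k) = -10
G(I) = -3*√I
G(q(-5))*2965 = -3*I*√10*2965 = -8895*I*√10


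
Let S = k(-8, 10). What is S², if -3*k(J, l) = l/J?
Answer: 25/144 ≈ 0.17361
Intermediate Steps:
k(J, l) = -l/(3*J)
S = 5/12 (S = -⅓*10/(-8) = -⅓*10*(-⅛) = 5/12 ≈ 0.41667)
S² = (5/12)² = 25/144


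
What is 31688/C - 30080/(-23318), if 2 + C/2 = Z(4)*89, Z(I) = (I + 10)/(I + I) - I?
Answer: -726733424/9432131 ≈ -77.049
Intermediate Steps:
Z(I) = -I + (10 + I)/(2*I) (Z(I) = (10 + I)/((2*I)) - I = (10 + I)*(1/(2*I)) - I = (10 + I)/(2*I) - I = -I + (10 + I)/(2*I))
C = -809/2 (C = -4 + 2*((½ - 1*4 + 5/4)*89) = -4 + 2*((½ - 4 + 5*(¼))*89) = -4 + 2*((½ - 4 + 5/4)*89) = -4 + 2*(-9/4*89) = -4 + 2*(-801/4) = -4 - 801/2 = -809/2 ≈ -404.50)
31688/C - 30080/(-23318) = 31688/(-809/2) - 30080/(-23318) = 31688*(-2/809) - 30080*(-1/23318) = -63376/809 + 15040/11659 = -726733424/9432131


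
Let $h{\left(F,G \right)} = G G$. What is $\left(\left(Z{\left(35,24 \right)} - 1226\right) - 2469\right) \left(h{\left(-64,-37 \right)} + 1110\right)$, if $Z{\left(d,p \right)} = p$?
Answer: $-9100409$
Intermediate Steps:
$h{\left(F,G \right)} = G^{2}$
$\left(\left(Z{\left(35,24 \right)} - 1226\right) - 2469\right) \left(h{\left(-64,-37 \right)} + 1110\right) = \left(\left(24 - 1226\right) - 2469\right) \left(\left(-37\right)^{2} + 1110\right) = \left(-1202 - 2469\right) \left(1369 + 1110\right) = \left(-3671\right) 2479 = -9100409$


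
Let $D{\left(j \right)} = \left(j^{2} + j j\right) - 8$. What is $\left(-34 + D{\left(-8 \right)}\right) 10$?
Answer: $860$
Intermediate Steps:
$D{\left(j \right)} = -8 + 2 j^{2}$ ($D{\left(j \right)} = \left(j^{2} + j^{2}\right) - 8 = 2 j^{2} - 8 = -8 + 2 j^{2}$)
$\left(-34 + D{\left(-8 \right)}\right) 10 = \left(-34 - \left(8 - 2 \left(-8\right)^{2}\right)\right) 10 = \left(-34 + \left(-8 + 2 \cdot 64\right)\right) 10 = \left(-34 + \left(-8 + 128\right)\right) 10 = \left(-34 + 120\right) 10 = 86 \cdot 10 = 860$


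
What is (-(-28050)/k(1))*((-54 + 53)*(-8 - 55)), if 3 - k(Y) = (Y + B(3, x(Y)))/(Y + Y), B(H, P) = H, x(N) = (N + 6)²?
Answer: 1767150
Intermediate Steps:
x(N) = (6 + N)²
k(Y) = 3 - (3 + Y)/(2*Y) (k(Y) = 3 - (Y + 3)/(Y + Y) = 3 - (3 + Y)/(2*Y))
(-(-28050)/k(1))*((-54 + 53)*(-8 - 55)) = (-(-28050)/((½)*(-3 + 5*1)/1))*((-54 + 53)*(-8 - 55)) = (-(-28050)/((½)*1*(-3 + 5)))*(-1*(-63)) = -(-28050)/((½)*1*2)*63 = -(-28050)/1*63 = -(-28050)*63 = -187*(-150)*63 = 28050*63 = 1767150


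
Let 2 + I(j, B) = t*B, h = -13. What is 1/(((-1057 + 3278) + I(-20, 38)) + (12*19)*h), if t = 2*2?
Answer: -1/593 ≈ -0.0016863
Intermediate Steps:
t = 4
I(j, B) = -2 + 4*B
1/(((-1057 + 3278) + I(-20, 38)) + (12*19)*h) = 1/(((-1057 + 3278) + (-2 + 4*38)) + (12*19)*(-13)) = 1/((2221 + (-2 + 152)) + 228*(-13)) = 1/((2221 + 150) - 2964) = 1/(2371 - 2964) = 1/(-593) = -1/593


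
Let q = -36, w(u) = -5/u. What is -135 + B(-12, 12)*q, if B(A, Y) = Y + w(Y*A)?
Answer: -2273/4 ≈ -568.25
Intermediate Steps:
B(A, Y) = Y - 5/(A*Y) (B(A, Y) = Y - 5*1/(A*Y) = Y - 5/(A*Y))
-135 + B(-12, 12)*q = -135 + (12 - 5/(-12*12))*(-36) = -135 + (12 - 5*(-1/12)*1/12)*(-36) = -135 + (12 + 5/144)*(-36) = -135 + (1733/144)*(-36) = -135 - 1733/4 = -2273/4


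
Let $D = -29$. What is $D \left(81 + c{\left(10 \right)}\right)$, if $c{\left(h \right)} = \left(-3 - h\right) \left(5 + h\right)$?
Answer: $3306$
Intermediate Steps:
$D \left(81 + c{\left(10 \right)}\right) = - 29 \left(81 - 195\right) = \left(-29\right) \left(-114\right) = 3306$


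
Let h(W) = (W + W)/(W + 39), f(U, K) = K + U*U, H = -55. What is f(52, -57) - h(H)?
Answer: 21121/8 ≈ 2640.1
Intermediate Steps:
f(U, K) = K + U²
h(W) = 2*W/(39 + W) (h(W) = (2*W)/(39 + W) = 2*W/(39 + W))
f(52, -57) - h(H) = (-57 + 52²) - 2*(-55)/(39 - 55) = (-57 + 2704) - 2*(-55)/(-16) = 2647 - 2*(-55)*(-1)/16 = 2647 - 1*55/8 = 2647 - 55/8 = 21121/8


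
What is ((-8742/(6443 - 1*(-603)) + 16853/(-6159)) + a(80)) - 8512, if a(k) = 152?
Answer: -181482886628/21698157 ≈ -8364.0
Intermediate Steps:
((-8742/(6443 - 1*(-603)) + 16853/(-6159)) + a(80)) - 8512 = ((-8742/(6443 - 1*(-603)) + 16853/(-6159)) + 152) - 8512 = ((-8742/(6443 + 603) + 16853*(-1/6159)) + 152) - 8512 = ((-8742/7046 - 16853/6159) + 152) - 8512 = ((-8742*1/7046 - 16853/6159) + 152) - 8512 = ((-4371/3523 - 16853/6159) + 152) - 8512 = (-86294108/21698157 + 152) - 8512 = 3211825756/21698157 - 8512 = -181482886628/21698157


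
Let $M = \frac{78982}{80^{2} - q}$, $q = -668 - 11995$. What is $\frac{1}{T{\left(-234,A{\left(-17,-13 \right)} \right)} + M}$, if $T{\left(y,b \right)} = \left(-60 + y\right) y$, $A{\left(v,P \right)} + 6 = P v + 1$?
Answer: $\frac{19063}{1311537130} \approx 1.4535 \cdot 10^{-5}$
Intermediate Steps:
$A{\left(v,P \right)} = -5 + P v$ ($A{\left(v,P \right)} = -6 + \left(P v + 1\right) = -6 + \left(1 + P v\right) = -5 + P v$)
$q = -12663$
$T{\left(y,b \right)} = y \left(-60 + y\right)$
$M = \frac{78982}{19063}$ ($M = \frac{78982}{80^{2} - -12663} = \frac{78982}{6400 + 12663} = \frac{78982}{19063} \approx 4.1432$)
$\frac{1}{T{\left(-234,A{\left(-17,-13 \right)} \right)} + M} = \frac{1}{- 234 \left(-60 - 234\right) + \frac{78982}{19063}} = \frac{1}{\left(-234\right) \left(-294\right) + \frac{78982}{19063}} = \frac{1}{68796 + \frac{78982}{19063}} = \frac{1}{\frac{1311537130}{19063}} = \frac{19063}{1311537130}$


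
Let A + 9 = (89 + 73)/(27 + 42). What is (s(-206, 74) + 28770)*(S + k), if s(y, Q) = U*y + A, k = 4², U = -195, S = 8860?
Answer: 14072605092/23 ≈ 6.1185e+8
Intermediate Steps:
k = 16
A = -153/23 (A = -9 + (89 + 73)/(27 + 42) = -9 + 162/69 = -9 + 162*(1/69) = -9 + 54/23 = -153/23 ≈ -6.6522)
s(y, Q) = -153/23 - 195*y (s(y, Q) = -195*y - 153/23 = -153/23 - 195*y)
(s(-206, 74) + 28770)*(S + k) = ((-153/23 - 195*(-206)) + 28770)*(8860 + 16) = ((-153/23 + 40170) + 28770)*8876 = (923757/23 + 28770)*8876 = (1585467/23)*8876 = 14072605092/23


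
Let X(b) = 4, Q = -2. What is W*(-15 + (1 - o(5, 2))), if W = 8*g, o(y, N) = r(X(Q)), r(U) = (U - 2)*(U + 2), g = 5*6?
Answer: -6240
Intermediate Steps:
g = 30
r(U) = (-2 + U)*(2 + U)
o(y, N) = 12 (o(y, N) = -4 + 4**2 = -4 + 16 = 12)
W = 240 (W = 8*30 = 240)
W*(-15 + (1 - o(5, 2))) = 240*(-15 + (1 - 1*12)) = 240*(-15 + (1 - 12)) = 240*(-15 - 11) = 240*(-26) = -6240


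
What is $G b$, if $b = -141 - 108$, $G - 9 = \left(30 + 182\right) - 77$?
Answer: $-35856$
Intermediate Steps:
$G = 144$ ($G = 9 + \left(\left(30 + 182\right) - 77\right) = 9 + \left(212 - 77\right) = 9 + 135 = 144$)
$b = -249$
$G b = 144 \left(-249\right) = -35856$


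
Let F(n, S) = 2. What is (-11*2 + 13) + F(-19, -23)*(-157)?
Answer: -323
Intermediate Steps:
(-11*2 + 13) + F(-19, -23)*(-157) = (-11*2 + 13) + 2*(-157) = (-22 + 13) - 314 = -9 - 314 = -323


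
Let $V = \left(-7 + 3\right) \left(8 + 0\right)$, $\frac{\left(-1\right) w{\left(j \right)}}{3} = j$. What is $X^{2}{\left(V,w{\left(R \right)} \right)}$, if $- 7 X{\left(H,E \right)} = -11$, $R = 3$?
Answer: $\frac{121}{49} \approx 2.4694$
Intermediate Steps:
$w{\left(j \right)} = - 3 j$
$V = -32$ ($V = \left(-4\right) 8 = -32$)
$X{\left(H,E \right)} = \frac{11}{7}$ ($X{\left(H,E \right)} = \left(- \frac{1}{7}\right) \left(-11\right) = \frac{11}{7}$)
$X^{2}{\left(V,w{\left(R \right)} \right)} = \left(\frac{11}{7}\right)^{2} = \frac{121}{49}$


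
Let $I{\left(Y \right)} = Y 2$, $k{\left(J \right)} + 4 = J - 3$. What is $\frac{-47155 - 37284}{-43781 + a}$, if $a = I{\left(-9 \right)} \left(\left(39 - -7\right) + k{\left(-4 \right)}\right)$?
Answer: $\frac{84439}{44411} \approx 1.9013$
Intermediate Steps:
$k{\left(J \right)} = -7 + J$ ($k{\left(J \right)} = -4 + \left(J - 3\right) = -4 + \left(-3 + J\right) = -7 + J$)
$I{\left(Y \right)} = 2 Y$
$a = -630$ ($a = 2 \left(-9\right) \left(\left(39 - -7\right) - 11\right) = - 18 \left(\left(39 + 7\right) - 11\right) = - 18 \left(46 - 11\right) = \left(-18\right) 35 = -630$)
$\frac{-47155 - 37284}{-43781 + a} = \frac{-47155 - 37284}{-43781 - 630} = - \frac{84439}{-44411} = \left(-84439\right) \left(- \frac{1}{44411}\right) = \frac{84439}{44411}$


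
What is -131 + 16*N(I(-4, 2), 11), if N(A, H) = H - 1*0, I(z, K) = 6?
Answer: 45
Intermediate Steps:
N(A, H) = H (N(A, H) = H + 0 = H)
-131 + 16*N(I(-4, 2), 11) = -131 + 16*11 = -131 + 176 = 45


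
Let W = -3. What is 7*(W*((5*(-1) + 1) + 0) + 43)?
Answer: 385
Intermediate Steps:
7*(W*((5*(-1) + 1) + 0) + 43) = 7*(-3*((5*(-1) + 1) + 0) + 43) = 7*(-3*((-5 + 1) + 0) + 43) = 7*(-3*(-4 + 0) + 43) = 7*(-3*(-4) + 43) = 7*(12 + 43) = 7*55 = 385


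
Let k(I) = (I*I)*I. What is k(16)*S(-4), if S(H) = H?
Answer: -16384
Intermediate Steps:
k(I) = I³ (k(I) = I²*I = I³)
k(16)*S(-4) = 16³*(-4) = 4096*(-4) = -16384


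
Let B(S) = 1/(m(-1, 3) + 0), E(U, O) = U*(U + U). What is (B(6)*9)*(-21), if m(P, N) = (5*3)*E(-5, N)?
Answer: -63/250 ≈ -0.25200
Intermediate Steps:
E(U, O) = 2*U**2 (E(U, O) = U*(2*U) = 2*U**2)
m(P, N) = 750 (m(P, N) = (5*3)*(2*(-5)**2) = 15*(2*25) = 15*50 = 750)
B(S) = 1/750 (B(S) = 1/(750 + 0) = 1/750)
(B(6)*9)*(-21) = ((1/750)*9)*(-21) = (3/250)*(-21) = -63/250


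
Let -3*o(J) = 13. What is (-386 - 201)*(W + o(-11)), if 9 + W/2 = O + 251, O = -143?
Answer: -341047/3 ≈ -1.1368e+5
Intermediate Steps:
o(J) = -13/3 (o(J) = -1/3*13 = -13/3)
W = 198 (W = -18 + 2*(-143 + 251) = -18 + 2*108 = -18 + 216 = 198)
(-386 - 201)*(W + o(-11)) = (-386 - 201)*(198 - 13/3) = -587*581/3 = -341047/3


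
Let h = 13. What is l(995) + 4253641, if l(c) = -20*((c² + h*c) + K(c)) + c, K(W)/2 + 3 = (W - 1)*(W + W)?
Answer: -94926844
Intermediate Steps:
K(W) = -6 + 4*W*(-1 + W) (K(W) = -6 + 2*((W - 1)*(W + W)) = -6 + 2*((-1 + W)*(2*W)) = -6 + 2*(2*W*(-1 + W)) = -6 + 4*W*(-1 + W))
l(c) = 120 - 179*c - 100*c² (l(c) = -20*((c² + 13*c) + (-6 - 4*c + 4*c²)) + c = -20*(-6 + 5*c² + 9*c) + c = (120 - 180*c - 100*c²) + c = 120 - 179*c - 100*c²)
l(995) + 4253641 = (120 - 179*995 - 100*995²) + 4253641 = (120 - 178105 - 100*990025) + 4253641 = (120 - 178105 - 99002500) + 4253641 = -99180485 + 4253641 = -94926844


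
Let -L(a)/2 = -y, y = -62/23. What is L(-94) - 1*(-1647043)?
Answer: 37881865/23 ≈ 1.6470e+6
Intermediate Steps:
y = -62/23 (y = -62*1/23 = -62/23 ≈ -2.6957)
L(a) = -124/23 (L(a) = -(-2)*(-62)/23 = -2*62/23 = -124/23)
L(-94) - 1*(-1647043) = -124/23 - 1*(-1647043) = -124/23 + 1647043 = 37881865/23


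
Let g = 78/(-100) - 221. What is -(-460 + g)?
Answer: 34089/50 ≈ 681.78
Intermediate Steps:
g = -11089/50 (g = 78*(-1/100) - 221 = -39/50 - 221 = -11089/50 ≈ -221.78)
-(-460 + g) = -(-460 - 11089/50) = -1*(-34089/50) = 34089/50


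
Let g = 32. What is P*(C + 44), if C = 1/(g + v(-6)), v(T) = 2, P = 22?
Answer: 16467/17 ≈ 968.65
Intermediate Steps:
C = 1/34 (C = 1/(32 + 2) = 1/34 ≈ 0.029412)
P*(C + 44) = 22*(1/34 + 44) = 22*(1497/34) = 16467/17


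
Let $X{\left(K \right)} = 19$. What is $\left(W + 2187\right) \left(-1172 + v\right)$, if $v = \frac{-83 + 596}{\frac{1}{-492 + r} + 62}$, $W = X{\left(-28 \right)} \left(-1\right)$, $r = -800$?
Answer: $- \frac{67365483520}{26701} \approx -2.523 \cdot 10^{6}$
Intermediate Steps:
$W = -19$ ($W = 19 \left(-1\right) = -19$)
$v = \frac{220932}{26701}$ ($v = \frac{-83 + 596}{\frac{1}{-492 - 800} + 62} = \frac{513}{\frac{1}{-1292} + 62} = \frac{513}{- \frac{1}{1292} + 62} = \frac{513}{\frac{80103}{1292}} = 513 \cdot \frac{1292}{80103} = \frac{220932}{26701} \approx 8.2743$)
$\left(W + 2187\right) \left(-1172 + v\right) = \left(-19 + 2187\right) \left(-1172 + \frac{220932}{26701}\right) = 2168 \left(- \frac{31072640}{26701}\right) = - \frac{67365483520}{26701}$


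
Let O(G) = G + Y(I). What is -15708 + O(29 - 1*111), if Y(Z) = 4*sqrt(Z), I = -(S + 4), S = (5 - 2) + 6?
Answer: -15790 + 4*I*sqrt(13) ≈ -15790.0 + 14.422*I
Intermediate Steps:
S = 9 (S = 3 + 6 = 9)
I = -13 (I = -(9 + 4) = -1*13 = -13)
O(G) = G + 4*I*sqrt(13) (O(G) = G + 4*sqrt(-13) = G + 4*(I*sqrt(13)) = G + 4*I*sqrt(13))
-15708 + O(29 - 1*111) = -15708 + ((29 - 1*111) + 4*I*sqrt(13)) = -15708 + ((29 - 111) + 4*I*sqrt(13)) = -15708 + (-82 + 4*I*sqrt(13)) = -15790 + 4*I*sqrt(13)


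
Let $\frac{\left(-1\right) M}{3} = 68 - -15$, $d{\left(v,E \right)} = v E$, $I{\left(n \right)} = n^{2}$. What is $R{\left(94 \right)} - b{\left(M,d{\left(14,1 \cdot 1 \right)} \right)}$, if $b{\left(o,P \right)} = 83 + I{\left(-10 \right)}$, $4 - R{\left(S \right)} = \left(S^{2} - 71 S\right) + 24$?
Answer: $-2365$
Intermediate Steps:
$d{\left(v,E \right)} = E v$
$R{\left(S \right)} = -20 - S^{2} + 71 S$ ($R{\left(S \right)} = 4 - \left(\left(S^{2} - 71 S\right) + 24\right) = 4 - \left(24 + S^{2} - 71 S\right) = -20 - S^{2} + 71 S$)
$M = -249$ ($M = - 3 \left(68 - -15\right) = - 3 \left(68 + 15\right) = \left(-3\right) 83 = -249$)
$b{\left(o,P \right)} = 183$ ($b{\left(o,P \right)} = 83 + \left(-10\right)^{2} = 83 + 100 = 183$)
$R{\left(94 \right)} - b{\left(M,d{\left(14,1 \cdot 1 \right)} \right)} = \left(-20 - 94^{2} + 71 \cdot 94\right) - 183 = \left(-20 - 8836 + 6674\right) - 183 = -2182 - 183 = -2365$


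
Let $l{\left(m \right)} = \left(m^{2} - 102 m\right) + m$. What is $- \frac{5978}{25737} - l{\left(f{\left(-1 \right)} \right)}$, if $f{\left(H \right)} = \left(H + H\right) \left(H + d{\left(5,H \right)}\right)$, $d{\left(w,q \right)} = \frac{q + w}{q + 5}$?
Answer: $- \frac{5978}{25737} \approx -0.23227$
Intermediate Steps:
$d{\left(w,q \right)} = \frac{q + w}{5 + q}$
$f{\left(H \right)} = 2 H \left(1 + H\right)$ ($f{\left(H \right)} = \left(H + H\right) \left(H + \frac{H + 5}{5 + H}\right) = 2 H \left(H + \frac{5 + H}{5 + H}\right) = 2 H \left(H + 1\right) = 2 H \left(1 + H\right)$)
$l{\left(m \right)} = m^{2} - 101 m$
$- \frac{5978}{25737} - l{\left(f{\left(-1 \right)} \right)} = - \frac{5978}{25737} - 2 \left(-1\right) \left(1 - 1\right) \left(-101 + 2 \left(-1\right) \left(1 - 1\right)\right) = \left(-5978\right) \frac{1}{25737} - 2 \left(-1\right) 0 \left(-101 + 2 \left(-1\right) 0\right) = - \frac{5978}{25737} - 0 \left(-101 + 0\right) = - \frac{5978}{25737} - 0 \left(-101\right) = - \frac{5978}{25737} - 0 = - \frac{5978}{25737} + 0 = - \frac{5978}{25737}$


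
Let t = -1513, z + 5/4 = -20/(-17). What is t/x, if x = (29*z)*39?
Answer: 102884/5655 ≈ 18.193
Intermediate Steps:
z = -5/68 (z = -5/4 - 20/(-17) = -5/4 - 20*(-1/17) = -5/4 + 20/17 = -5/68 ≈ -0.073529)
x = -5655/68 (x = (29*(-5/68))*39 = -145/68*39 = -5655/68 ≈ -83.162)
t/x = -1513/(-5655/68) = -1513*(-68/5655) = 102884/5655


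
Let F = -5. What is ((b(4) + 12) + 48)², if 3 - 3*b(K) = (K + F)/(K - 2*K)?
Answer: 534361/144 ≈ 3710.8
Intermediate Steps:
b(K) = 1 + (-5 + K)/(3*K) (b(K) = 1 - (K - 5)/(3*(K - 2*K)) = 1 - (-5 + K)/(3*((-K))) = 1 - (-5 + K)*(-1/K)/3 = 1 - (-1)*(-5 + K)/(3*K) = 1 + (-5 + K)/(3*K))
((b(4) + 12) + 48)² = (((⅓)*(-5 + 4*4)/4 + 12) + 48)² = (((⅓)*(¼)*(-5 + 16) + 12) + 48)² = (((⅓)*(¼)*11 + 12) + 48)² = ((11/12 + 12) + 48)² = (155/12 + 48)² = (731/12)² = 534361/144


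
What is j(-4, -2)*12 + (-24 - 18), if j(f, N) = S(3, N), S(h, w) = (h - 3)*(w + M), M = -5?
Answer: -42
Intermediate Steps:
S(h, w) = (-5 + w)*(-3 + h) (S(h, w) = (h - 3)*(w - 5) = (-3 + h)*(-5 + w) = (-5 + w)*(-3 + h))
j(f, N) = 0 (j(f, N) = 15 - 5*3 - 3*N + 3*N = 15 - 15 - 3*N + 3*N = 0)
j(-4, -2)*12 + (-24 - 18) = 0*12 + (-24 - 18) = 0 - 42 = -42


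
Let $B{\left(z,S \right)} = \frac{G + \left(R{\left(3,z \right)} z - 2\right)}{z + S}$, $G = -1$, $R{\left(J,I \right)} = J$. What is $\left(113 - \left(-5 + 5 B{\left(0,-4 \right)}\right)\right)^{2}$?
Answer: $\frac{208849}{16} \approx 13053.0$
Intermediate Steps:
$B{\left(z,S \right)} = \frac{-3 + 3 z}{S + z}$ ($B{\left(z,S \right)} = \frac{-1 + \left(3 z - 2\right)}{z + S} = \frac{-1 + \left(-2 + 3 z\right)}{S + z} = \frac{-3 + 3 z}{S + z}$)
$\left(113 - \left(-5 + 5 B{\left(0,-4 \right)}\right)\right)^{2} = \left(113 + \left(5 \cdot 1 - 5 \frac{3 \left(-1 + 0\right)}{-4 + 0}\right)\right)^{2} = \left(113 + \left(5 - 5 \cdot 3 \frac{1}{-4} \left(-1\right)\right)\right)^{2} = \left(113 + \left(5 - 5 \cdot 3 \left(- \frac{1}{4}\right) \left(-1\right)\right)\right)^{2} = \left(113 + \left(5 - \frac{15}{4}\right)\right)^{2} = \left(113 + \frac{5}{4}\right)^{2} = \left(\frac{457}{4}\right)^{2} = \frac{208849}{16}$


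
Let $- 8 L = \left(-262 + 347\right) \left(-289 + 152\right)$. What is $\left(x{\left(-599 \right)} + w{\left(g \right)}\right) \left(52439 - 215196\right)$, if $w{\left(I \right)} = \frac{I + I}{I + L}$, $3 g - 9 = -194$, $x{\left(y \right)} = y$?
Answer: $\frac{652411597257}{6691} \approx 9.7506 \cdot 10^{7}$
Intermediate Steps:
$g = - \frac{185}{3}$ ($g = 3 + \frac{1}{3} \left(-194\right) = 3 - \frac{194}{3} = - \frac{185}{3} \approx -61.667$)
$L = \frac{11645}{8}$ ($L = - \frac{\left(-262 + 347\right) \left(-289 + 152\right)}{8} = - \frac{85 \left(-137\right)}{8} = \left(- \frac{1}{8}\right) \left(-11645\right) = \frac{11645}{8} \approx 1455.6$)
$w{\left(I \right)} = \frac{2 I}{\frac{11645}{8} + I}$ ($w{\left(I \right)} = \frac{I + I}{I + \frac{11645}{8}} = \frac{2 I}{\frac{11645}{8} + I}$)
$\left(x{\left(-599 \right)} + w{\left(g \right)}\right) \left(52439 - 215196\right) = \left(-599 + 16 \left(- \frac{185}{3}\right) \frac{1}{11645 + 8 \left(- \frac{185}{3}\right)}\right) \left(52439 - 215196\right) = \left(-599 + 16 \left(- \frac{185}{3}\right) \frac{1}{11645 - \frac{1480}{3}}\right) \left(52439 - 215196\right) = \left(-599 + 16 \left(- \frac{185}{3}\right) \frac{1}{\frac{33455}{3}}\right) \left(-162757\right) = \left(-599 + 16 \left(- \frac{185}{3}\right) \frac{3}{33455}\right) \left(-162757\right) = \left(-599 - \frac{592}{6691}\right) \left(-162757\right) = \left(- \frac{4008501}{6691}\right) \left(-162757\right) = \frac{652411597257}{6691}$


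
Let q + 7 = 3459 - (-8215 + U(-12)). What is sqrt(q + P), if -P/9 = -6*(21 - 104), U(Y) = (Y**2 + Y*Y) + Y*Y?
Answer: sqrt(6753) ≈ 82.177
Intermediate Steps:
U(Y) = 3*Y**2 (U(Y) = (Y**2 + Y**2) + Y**2 = 2*Y**2 + Y**2 = 3*Y**2)
P = -4482 (P = -(-54)*(21 - 104) = -(-54)*(-83) = -9*498 = -4482)
q = 11235 (q = -7 + (3459 - (-8215 + 3*(-12)**2)) = -7 + (3459 - (-8215 + 3*144)) = -7 + (3459 - (-8215 + 432)) = -7 + (3459 - 1*(-7783)) = -7 + (3459 + 7783) = -7 + 11242 = 11235)
sqrt(q + P) = sqrt(11235 - 4482) = sqrt(6753)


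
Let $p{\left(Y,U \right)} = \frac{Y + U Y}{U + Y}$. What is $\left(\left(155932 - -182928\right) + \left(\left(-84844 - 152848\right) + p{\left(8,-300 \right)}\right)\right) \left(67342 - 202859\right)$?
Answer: $- \frac{1000909860654}{73} \approx -1.3711 \cdot 10^{10}$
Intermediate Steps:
$p{\left(Y,U \right)} = \frac{Y + U Y}{U + Y}$
$\left(\left(155932 - -182928\right) + \left(\left(-84844 - 152848\right) + p{\left(8,-300 \right)}\right)\right) \left(67342 - 202859\right) = \left(\left(155932 - -182928\right) + \left(\left(-84844 - 152848\right) + \frac{8 \left(1 - 300\right)}{-300 + 8}\right)\right) \left(67342 - 202859\right) = \left(\left(155932 + 182928\right) - \left(237692 - 8 \frac{1}{-292} \left(-299\right)\right)\right) \left(-135517\right) = \left(338860 - \left(237692 + \frac{2}{73} \left(-299\right)\right)\right) \left(-135517\right) = \left(338860 + \left(-237692 + \frac{598}{73}\right)\right) \left(-135517\right) = \left(338860 - \frac{17350918}{73}\right) \left(-135517\right) = \frac{7385862}{73} \left(-135517\right) = - \frac{1000909860654}{73}$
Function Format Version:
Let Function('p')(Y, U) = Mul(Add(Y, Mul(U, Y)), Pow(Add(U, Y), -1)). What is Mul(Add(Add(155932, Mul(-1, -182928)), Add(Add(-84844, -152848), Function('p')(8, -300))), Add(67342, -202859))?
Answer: Rational(-1000909860654, 73) ≈ -1.3711e+10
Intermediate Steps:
Function('p')(Y, U) = Mul(Pow(Add(U, Y), -1), Add(Y, Mul(U, Y)))
Mul(Add(Add(155932, Mul(-1, -182928)), Add(Add(-84844, -152848), Function('p')(8, -300))), Add(67342, -202859)) = Mul(Add(Add(155932, Mul(-1, -182928)), Add(Add(-84844, -152848), Mul(8, Pow(Add(-300, 8), -1), Add(1, -300)))), Add(67342, -202859)) = Mul(Add(Add(155932, 182928), Add(-237692, Mul(8, Pow(-292, -1), -299))), -135517) = Mul(Add(338860, Add(-237692, Mul(8, Rational(-1, 292), -299))), -135517) = Mul(Add(338860, Add(-237692, Rational(598, 73))), -135517) = Mul(Add(338860, Rational(-17350918, 73)), -135517) = Mul(Rational(7385862, 73), -135517) = Rational(-1000909860654, 73)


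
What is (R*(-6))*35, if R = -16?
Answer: 3360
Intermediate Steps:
(R*(-6))*35 = -16*(-6)*35 = 96*35 = 3360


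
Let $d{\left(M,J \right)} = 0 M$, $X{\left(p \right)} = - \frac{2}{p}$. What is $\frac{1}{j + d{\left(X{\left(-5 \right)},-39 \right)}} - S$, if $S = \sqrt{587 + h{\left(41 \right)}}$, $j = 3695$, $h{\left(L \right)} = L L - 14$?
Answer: $\frac{1}{3695} - 7 \sqrt{46} \approx -47.476$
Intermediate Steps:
$h{\left(L \right)} = -14 + L^{2}$ ($h{\left(L \right)} = L^{2} - 14 = -14 + L^{2}$)
$d{\left(M,J \right)} = 0$
$S = 7 \sqrt{46}$ ($S = \sqrt{587 - \left(14 - 41^{2}\right)} = \sqrt{587 + \left(-14 + 1681\right)} = \sqrt{587 + 1667} = \sqrt{2254} = 7 \sqrt{46} \approx 47.476$)
$\frac{1}{j + d{\left(X{\left(-5 \right)},-39 \right)}} - S = \frac{1}{3695 + 0} - 7 \sqrt{46} = \frac{1}{3695} - 7 \sqrt{46}$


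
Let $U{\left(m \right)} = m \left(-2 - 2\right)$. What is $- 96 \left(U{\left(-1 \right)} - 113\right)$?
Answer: $10464$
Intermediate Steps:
$U{\left(m \right)} = - 4 m$ ($U{\left(m \right)} = m \left(-4\right) = - 4 m$)
$- 96 \left(U{\left(-1 \right)} - 113\right) = - 96 \left(\left(-4\right) \left(-1\right) - 113\right) = - 96 \left(4 - 113\right) = \left(-96\right) \left(-109\right) = 10464$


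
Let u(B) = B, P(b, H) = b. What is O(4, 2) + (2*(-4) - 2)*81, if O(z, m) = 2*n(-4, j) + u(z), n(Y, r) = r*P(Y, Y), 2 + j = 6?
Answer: -838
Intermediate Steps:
j = 4 (j = -2 + 6 = 4)
n(Y, r) = Y*r (n(Y, r) = r*Y = Y*r)
O(z, m) = -32 + z (O(z, m) = 2*(-4*4) + z = 2*(-16) + z = -32 + z)
O(4, 2) + (2*(-4) - 2)*81 = (-32 + 4) + (2*(-4) - 2)*81 = -28 + (-8 - 2)*81 = -28 - 10*81 = -28 - 810 = -838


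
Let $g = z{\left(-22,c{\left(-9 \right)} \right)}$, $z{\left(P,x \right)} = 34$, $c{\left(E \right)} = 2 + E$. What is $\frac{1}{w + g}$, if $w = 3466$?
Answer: $\frac{1}{3500} \approx 0.00028571$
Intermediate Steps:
$g = 34$
$\frac{1}{w + g} = \frac{1}{3466 + 34} = \frac{1}{3500}$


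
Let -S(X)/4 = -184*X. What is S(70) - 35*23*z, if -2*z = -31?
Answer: 78085/2 ≈ 39043.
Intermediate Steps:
z = 31/2 (z = -½*(-31) = 31/2 ≈ 15.500)
S(X) = 736*X (S(X) = -(-736)*X = 736*X)
S(70) - 35*23*z = 736*70 - 35*23*31/2 = 51520 - 805*31/2 = 51520 - 1*24955/2 = 51520 - 24955/2 = 78085/2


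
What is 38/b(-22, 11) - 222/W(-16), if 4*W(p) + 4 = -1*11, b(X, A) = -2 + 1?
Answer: 106/5 ≈ 21.200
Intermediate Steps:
b(X, A) = -1
W(p) = -15/4 (W(p) = -1 + (-1*11)/4 = -1 + (1/4)*(-11) = -1 - 11/4 = -15/4)
38/b(-22, 11) - 222/W(-16) = 38/(-1) - 222/(-15/4) = 38*(-1) - 222*(-4/15) = -38 + 296/5 = 106/5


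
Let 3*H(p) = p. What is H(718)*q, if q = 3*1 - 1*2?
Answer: 718/3 ≈ 239.33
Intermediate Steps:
H(p) = p/3
q = 1 (q = 3 - 2 = 1)
H(718)*q = ((⅓)*718)*1 = (718/3)*1 = 718/3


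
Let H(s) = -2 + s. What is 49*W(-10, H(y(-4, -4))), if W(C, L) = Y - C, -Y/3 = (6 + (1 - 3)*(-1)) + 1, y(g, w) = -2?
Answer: -833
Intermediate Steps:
Y = -27 (Y = -3*((6 + (1 - 3)*(-1)) + 1) = -3*((6 - 2*(-1)) + 1) = -3*((6 + 2) + 1) = -3*(8 + 1) = -3*9 = -27)
W(C, L) = -27 - C
49*W(-10, H(y(-4, -4))) = 49*(-27 - 1*(-10)) = 49*(-27 + 10) = 49*(-17) = -833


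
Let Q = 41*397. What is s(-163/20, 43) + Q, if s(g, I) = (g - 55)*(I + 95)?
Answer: 75623/10 ≈ 7562.3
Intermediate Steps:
s(g, I) = (-55 + g)*(95 + I)
Q = 16277
s(-163/20, 43) + Q = (-5225 - 55*43 + 95*(-163/20) + 43*(-163/20)) + 16277 = (-5225 - 2365 + 95*(-163*1/20) + 43*(-163*1/20)) + 16277 = (-5225 - 2365 + 95*(-163/20) + 43*(-163/20)) + 16277 = (-5225 - 2365 - 3097/4 - 7009/20) + 16277 = -87147/10 + 16277 = 75623/10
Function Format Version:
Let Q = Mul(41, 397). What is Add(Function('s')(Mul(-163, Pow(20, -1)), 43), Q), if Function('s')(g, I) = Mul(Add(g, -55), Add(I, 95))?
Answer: Rational(75623, 10) ≈ 7562.3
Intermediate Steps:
Function('s')(g, I) = Mul(Add(-55, g), Add(95, I))
Q = 16277
Add(Function('s')(Mul(-163, Pow(20, -1)), 43), Q) = Add(Add(-5225, Mul(-55, 43), Mul(95, Mul(-163, Pow(20, -1))), Mul(43, Mul(-163, Pow(20, -1)))), 16277) = Add(Add(-5225, -2365, Mul(95, Mul(-163, Rational(1, 20))), Mul(43, Mul(-163, Rational(1, 20)))), 16277) = Add(Add(-5225, -2365, Mul(95, Rational(-163, 20)), Mul(43, Rational(-163, 20))), 16277) = Add(Add(-5225, -2365, Rational(-3097, 4), Rational(-7009, 20)), 16277) = Add(Rational(-87147, 10), 16277) = Rational(75623, 10)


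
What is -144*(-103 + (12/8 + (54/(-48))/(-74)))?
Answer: 540711/37 ≈ 14614.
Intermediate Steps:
-144*(-103 + (12/8 + (54/(-48))/(-74))) = -144*(-103 + (12*(⅛) + (54*(-1/48))*(-1/74))) = -144*(-103 + (3/2 - 9/8*(-1/74))) = -144*(-103 + (3/2 + 9/592)) = -144*(-103 + 897/592) = -144*(-60079/592) = 540711/37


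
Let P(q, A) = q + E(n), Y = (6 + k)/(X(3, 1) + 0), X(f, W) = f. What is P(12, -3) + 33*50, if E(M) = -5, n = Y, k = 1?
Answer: 1657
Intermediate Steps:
Y = 7/3 (Y = (6 + 1)/(3 + 0) = 7/3 ≈ 2.3333)
n = 7/3 ≈ 2.3333
P(q, A) = -5 + q (P(q, A) = q - 5 = -5 + q)
P(12, -3) + 33*50 = (-5 + 12) + 33*50 = 7 + 1650 = 1657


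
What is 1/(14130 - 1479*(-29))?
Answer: 1/57021 ≈ 1.7537e-5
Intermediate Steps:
1/(14130 - 1479*(-29)) = 1/(14130 + 42891) = 1/57021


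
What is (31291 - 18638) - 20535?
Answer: -7882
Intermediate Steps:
(31291 - 18638) - 20535 = 12653 - 20535 = -7882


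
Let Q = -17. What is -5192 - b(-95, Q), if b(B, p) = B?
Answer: -5097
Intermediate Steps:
-5192 - b(-95, Q) = -5192 - 1*(-95) = -5192 + 95 = -5097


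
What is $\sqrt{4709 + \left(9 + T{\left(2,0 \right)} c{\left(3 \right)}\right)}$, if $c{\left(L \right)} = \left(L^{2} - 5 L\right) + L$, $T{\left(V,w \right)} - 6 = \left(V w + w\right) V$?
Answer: $10 \sqrt{47} \approx 68.557$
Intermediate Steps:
$T{\left(V,w \right)} = 6 + V \left(w + V w\right)$ ($T{\left(V,w \right)} = 6 + \left(V w + w\right) V = 6 + \left(w + V w\right) V = 6 + V \left(w + V w\right)$)
$c{\left(L \right)} = L^{2} - 4 L$
$\sqrt{4709 + \left(9 + T{\left(2,0 \right)} c{\left(3 \right)}\right)} = \sqrt{4709 + \left(9 + \left(6 + 2 \cdot 0 + 0 \cdot 2^{2}\right) 3 \left(-4 + 3\right)\right)} = \sqrt{4709 + \left(9 + \left(6 + 0 + 0 \cdot 4\right) 3 \left(-1\right)\right)} = \sqrt{4709 + \left(9 + \left(6 + 0 + 0\right) \left(-3\right)\right)} = \sqrt{4709 + \left(9 + 6 \left(-3\right)\right)} = \sqrt{4709 + \left(9 - 18\right)} = \sqrt{4709 - 9} = \sqrt{4700} = 10 \sqrt{47}$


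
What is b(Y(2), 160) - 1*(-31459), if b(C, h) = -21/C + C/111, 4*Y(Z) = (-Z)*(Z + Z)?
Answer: 6986225/222 ≈ 31469.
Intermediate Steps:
Y(Z) = -Z²/2 (Y(Z) = ((-Z)*(Z + Z))/4 = ((-Z)*(2*Z))/4 = (-2*Z²)/4 = -Z²/2)
b(C, h) = -21/C + C/111 (b(C, h) = -21/C + C*(1/111) = -21/C + C/111)
b(Y(2), 160) - 1*(-31459) = (-21/((-½*2²)) + (-½*2²)/111) - 1*(-31459) = (-21/((-½*4)) + (-½*4)/111) + 31459 = (-21/(-2) + (1/111)*(-2)) + 31459 = (-21*(-½) - 2/111) + 31459 = (21/2 - 2/111) + 31459 = 2327/222 + 31459 = 6986225/222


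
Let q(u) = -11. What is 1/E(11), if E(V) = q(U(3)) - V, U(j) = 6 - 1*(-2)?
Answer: -1/22 ≈ -0.045455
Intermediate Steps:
U(j) = 8 (U(j) = 6 + 2 = 8)
E(V) = -11 - V
1/E(11) = 1/(-11 - 1*11) = 1/(-11 - 11) = 1/(-22) = -1/22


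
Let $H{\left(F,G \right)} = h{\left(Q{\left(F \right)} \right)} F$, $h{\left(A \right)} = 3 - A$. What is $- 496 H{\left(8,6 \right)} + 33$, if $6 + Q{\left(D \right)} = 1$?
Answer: $-31711$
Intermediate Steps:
$Q{\left(D \right)} = -5$ ($Q{\left(D \right)} = -6 + 1 = -5$)
$H{\left(F,G \right)} = 8 F$ ($H{\left(F,G \right)} = \left(3 - -5\right) F = \left(3 + 5\right) F = 8 F$)
$- 496 H{\left(8,6 \right)} + 33 = - 496 \cdot 8 \cdot 8 + 33 = \left(-496\right) 64 + 33 = -31744 + 33 = -31711$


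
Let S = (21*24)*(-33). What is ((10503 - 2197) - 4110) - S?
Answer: 20828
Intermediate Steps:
S = -16632 (S = 504*(-33) = -16632)
((10503 - 2197) - 4110) - S = ((10503 - 2197) - 4110) - 1*(-16632) = (8306 - 4110) + 16632 = 4196 + 16632 = 20828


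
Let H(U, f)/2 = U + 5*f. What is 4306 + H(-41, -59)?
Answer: 3634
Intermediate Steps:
H(U, f) = 2*U + 10*f (H(U, f) = 2*(U + 5*f) = 2*U + 10*f)
4306 + H(-41, -59) = 4306 + (2*(-41) + 10*(-59)) = 4306 + (-82 - 590) = 4306 - 672 = 3634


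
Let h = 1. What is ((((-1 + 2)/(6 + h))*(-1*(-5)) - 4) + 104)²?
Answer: 497025/49 ≈ 10143.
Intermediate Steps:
((((-1 + 2)/(6 + h))*(-1*(-5)) - 4) + 104)² = ((((-1 + 2)/(6 + 1))*(-1*(-5)) - 4) + 104)² = (((1/7)*5 - 4) + 104)² = (((1*(⅐))*5 - 4) + 104)² = (((⅐)*5 - 4) + 104)² = ((5/7 - 4) + 104)² = (-23/7 + 104)² = (705/7)² = 497025/49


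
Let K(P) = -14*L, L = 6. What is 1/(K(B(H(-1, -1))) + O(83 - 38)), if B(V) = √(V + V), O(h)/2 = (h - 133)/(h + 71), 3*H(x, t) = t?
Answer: -29/2480 ≈ -0.011694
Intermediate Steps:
H(x, t) = t/3
O(h) = 2*(-133 + h)/(71 + h) (O(h) = 2*((h - 133)/(h + 71)) = 2*((-133 + h)/(71 + h)) = 2*(-133 + h)/(71 + h))
B(V) = √2*√V (B(V) = √(2*V) = √2*√V)
K(P) = -84 (K(P) = -14*6 = -84)
1/(K(B(H(-1, -1))) + O(83 - 38)) = 1/(-84 + 2*(-133 + (83 - 38))/(71 + (83 - 38))) = 1/(-84 + 2*(-133 + 45)/(71 + 45)) = 1/(-84 + 2*(-88)/116) = 1/(-84 + 2*(1/116)*(-88)) = 1/(-84 - 44/29) = 1/(-2480/29) = -29/2480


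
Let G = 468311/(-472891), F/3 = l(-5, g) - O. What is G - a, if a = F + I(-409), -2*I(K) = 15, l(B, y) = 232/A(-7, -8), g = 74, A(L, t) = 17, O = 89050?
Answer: 4294762642459/16078294 ≈ 2.6712e+5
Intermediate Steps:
l(B, y) = 232/17
F = -4540854/17 (F = 3*(232/17 - 1*89050) = 3*(232/17 - 89050) = 3*(-1513618/17) = -4540854/17 ≈ -2.6711e+5)
I(K) = -15/2 (I(K) = -1/2*15 = -15/2)
a = -9081963/34 (a = -4540854/17 - 15/2 = -9081963/34 ≈ -2.6712e+5)
G = -468311/472891 (G = 468311*(-1/472891) = -468311/472891 ≈ -0.99031)
G - a = -468311/472891 - 1*(-9081963/34) = -468311/472891 + 9081963/34 = 4294762642459/16078294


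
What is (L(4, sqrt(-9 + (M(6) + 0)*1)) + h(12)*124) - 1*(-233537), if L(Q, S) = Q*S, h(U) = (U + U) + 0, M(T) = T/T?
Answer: 236513 + 8*I*sqrt(2) ≈ 2.3651e+5 + 11.314*I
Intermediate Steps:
M(T) = 1
h(U) = 2*U (h(U) = 2*U + 0 = 2*U)
(L(4, sqrt(-9 + (M(6) + 0)*1)) + h(12)*124) - 1*(-233537) = (4*sqrt(-9 + (1 + 0)*1) + (2*12)*124) - 1*(-233537) = (4*sqrt(-9 + 1*1) + 24*124) + 233537 = (4*sqrt(-9 + 1) + 2976) + 233537 = (4*sqrt(-8) + 2976) + 233537 = (4*(2*I*sqrt(2)) + 2976) + 233537 = (8*I*sqrt(2) + 2976) + 233537 = (2976 + 8*I*sqrt(2)) + 233537 = 236513 + 8*I*sqrt(2)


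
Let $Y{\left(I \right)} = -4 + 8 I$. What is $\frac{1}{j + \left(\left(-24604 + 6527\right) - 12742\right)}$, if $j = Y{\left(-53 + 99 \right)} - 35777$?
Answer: $- \frac{1}{66232} \approx -1.5098 \cdot 10^{-5}$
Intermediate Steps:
$j = -35413$ ($j = \left(-4 + 8 \left(-53 + 99\right)\right) - 35777 = \left(-4 + 8 \cdot 46\right) - 35777 = \left(-4 + 368\right) - 35777 = 364 - 35777 = -35413$)
$\frac{1}{j + \left(\left(-24604 + 6527\right) - 12742\right)} = \frac{1}{-35413 + \left(\left(-24604 + 6527\right) - 12742\right)} = \frac{1}{-35413 - 30819} = \frac{1}{-66232} = - \frac{1}{66232}$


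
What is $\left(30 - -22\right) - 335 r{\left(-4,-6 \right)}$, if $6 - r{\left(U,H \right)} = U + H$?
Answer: $-5308$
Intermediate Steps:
$r{\left(U,H \right)} = 6 - H - U$ ($r{\left(U,H \right)} = 6 - \left(U + H\right) = 6 - \left(H + U\right) = 6 - H - U$)
$\left(30 - -22\right) - 335 r{\left(-4,-6 \right)} = \left(30 - -22\right) - 335 \left(6 - -6 - -4\right) = \left(30 + 22\right) - 335 \left(6 + 6 + 4\right) = 52 - 5360 = -5308$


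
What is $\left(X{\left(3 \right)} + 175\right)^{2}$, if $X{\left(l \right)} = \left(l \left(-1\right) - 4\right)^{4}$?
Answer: $6635776$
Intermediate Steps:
$X{\left(l \right)} = \left(-4 - l\right)^{4}$ ($X{\left(l \right)} = \left(- l - 4\right)^{4} = \left(-4 - l\right)^{4}$)
$\left(X{\left(3 \right)} + 175\right)^{2} = \left(\left(4 + 3\right)^{4} + 175\right)^{2} = \left(7^{4} + 175\right)^{2} = \left(2401 + 175\right)^{2} = 2576^{2} = 6635776$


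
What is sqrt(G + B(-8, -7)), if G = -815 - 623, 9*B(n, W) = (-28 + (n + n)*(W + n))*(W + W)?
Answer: I*sqrt(15910)/3 ≈ 42.045*I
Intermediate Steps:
B(n, W) = 2*W*(-28 + 2*n*(W + n))/9 (B(n, W) = ((-28 + (n + n)*(W + n))*(W + W))/9 = ((-28 + (2*n)*(W + n))*(2*W))/9 = ((-28 + 2*n*(W + n))*(2*W))/9 = (2*W*(-28 + 2*n*(W + n)))/9 = 2*W*(-28 + 2*n*(W + n))/9)
G = -1438
sqrt(G + B(-8, -7)) = sqrt(-1438 + (4/9)*(-7)*(-14 + (-8)**2 - 7*(-8))) = sqrt(-1438 + (4/9)*(-7)*(-14 + 64 + 56)) = sqrt(-1438 + (4/9)*(-7)*106) = sqrt(-1438 - 2968/9) = sqrt(-15910/9) = I*sqrt(15910)/3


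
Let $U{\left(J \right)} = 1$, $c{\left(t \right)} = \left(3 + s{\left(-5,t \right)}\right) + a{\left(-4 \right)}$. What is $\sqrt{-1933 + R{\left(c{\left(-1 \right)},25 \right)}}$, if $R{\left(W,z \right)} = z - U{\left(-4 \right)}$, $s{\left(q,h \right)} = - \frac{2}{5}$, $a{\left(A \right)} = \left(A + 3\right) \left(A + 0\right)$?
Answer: $i \sqrt{1909} \approx 43.692 i$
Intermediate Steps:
$a{\left(A \right)} = A \left(3 + A\right)$ ($a{\left(A \right)} = \left(3 + A\right) A = A \left(3 + A\right)$)
$s{\left(q,h \right)} = - \frac{2}{5}$ ($s{\left(q,h \right)} = \left(-2\right) \frac{1}{5} = - \frac{2}{5}$)
$c{\left(t \right)} = \frac{33}{5}$ ($c{\left(t \right)} = \left(3 - \frac{2}{5}\right) - 4 \left(3 - 4\right) = \frac{13}{5} - -4 = \frac{13}{5} + 4 = \frac{33}{5}$)
$R{\left(W,z \right)} = -1 + z$ ($R{\left(W,z \right)} = z - 1 = -1 + z$)
$\sqrt{-1933 + R{\left(c{\left(-1 \right)},25 \right)}} = \sqrt{-1933 + \left(-1 + 25\right)} = \sqrt{-1933 + 24} = \sqrt{-1909} = i \sqrt{1909}$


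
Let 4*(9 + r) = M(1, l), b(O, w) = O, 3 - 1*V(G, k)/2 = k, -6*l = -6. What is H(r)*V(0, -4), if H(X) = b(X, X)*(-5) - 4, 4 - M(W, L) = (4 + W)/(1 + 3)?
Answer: 4207/8 ≈ 525.88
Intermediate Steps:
l = 1 (l = -⅙*(-6) = 1)
V(G, k) = 6 - 2*k
M(W, L) = 3 - W/4 (M(W, L) = 4 - (4 + W)/(1 + 3) = 4 - (4 + W)/4 = 4 - (1 + W/4) = 4 + (-1 - W/4) = 3 - W/4)
r = -133/16 (r = -9 + (3 - ¼*1)/4 = -9 + (3 - ¼)/4 = -9 + (¼)*(11/4) = -9 + 11/16 = -133/16 ≈ -8.3125)
H(X) = -4 - 5*X (H(X) = X*(-5) - 4 = -5*X - 4 = -4 - 5*X)
H(r)*V(0, -4) = (-4 - 5*(-133/16))*(6 - 2*(-4)) = (-4 + 665/16)*(6 + 8) = (601/16)*14 = 4207/8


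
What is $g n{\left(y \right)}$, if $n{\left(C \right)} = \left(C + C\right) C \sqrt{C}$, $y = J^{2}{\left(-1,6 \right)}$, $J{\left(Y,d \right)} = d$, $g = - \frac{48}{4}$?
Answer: $-186624$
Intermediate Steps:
$g = -12$ ($g = \left(-48\right) \frac{1}{4} = -12$)
$y = 36$ ($y = 6^{2} = 36$)
$n{\left(C \right)} = 2 C^{\frac{5}{2}}$ ($n{\left(C \right)} = 2 C C \sqrt{C} = 2 C^{2} \sqrt{C} = 2 C^{\frac{5}{2}}$)
$g n{\left(y \right)} = - 12 \cdot 2 \cdot 36^{\frac{5}{2}} = - 12 \cdot 2 \cdot 7776 = \left(-12\right) 15552 = -186624$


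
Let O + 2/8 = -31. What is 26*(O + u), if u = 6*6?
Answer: 247/2 ≈ 123.50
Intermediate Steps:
O = -125/4 (O = -1/4 - 31 = -125/4 ≈ -31.250)
u = 36
26*(O + u) = 26*(-125/4 + 36) = 26*(19/4) = 247/2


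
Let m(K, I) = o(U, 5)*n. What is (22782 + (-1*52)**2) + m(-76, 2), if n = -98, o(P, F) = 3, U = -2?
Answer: 25192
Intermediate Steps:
m(K, I) = -294 (m(K, I) = 3*(-98) = -294)
(22782 + (-1*52)**2) + m(-76, 2) = (22782 + (-1*52)**2) - 294 = (22782 + (-52)**2) - 294 = (22782 + 2704) - 294 = 25486 - 294 = 25192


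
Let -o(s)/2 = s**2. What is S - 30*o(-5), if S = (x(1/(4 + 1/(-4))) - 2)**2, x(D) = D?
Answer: 338176/225 ≈ 1503.0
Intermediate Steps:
o(s) = -2*s**2
S = 676/225 (S = (1/(4 + 1/(-4)) - 2)**2 = (1/(4 - 1/4) - 2)**2 = (1/(15/4) - 2)**2 = (4/15 - 2)**2 = (-26/15)**2 = 676/225 ≈ 3.0044)
S - 30*o(-5) = 676/225 - (-60)*(-5)**2 = 676/225 - (-60)*25 = 676/225 - 30*(-50) = 676/225 + 1500 = 338176/225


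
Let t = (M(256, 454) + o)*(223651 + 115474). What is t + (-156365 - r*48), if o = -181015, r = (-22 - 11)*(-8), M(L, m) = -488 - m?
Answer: -61706336662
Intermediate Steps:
r = 264 (r = -33*(-8) = 264)
t = -61706167625 (t = ((-488 - 1*454) - 181015)*(223651 + 115474) = ((-488 - 454) - 181015)*339125 = (-942 - 181015)*339125 = -181957*339125 = -61706167625)
t + (-156365 - r*48) = -61706167625 + (-156365 - 264*48) = -61706167625 + (-156365 - 1*12672) = -61706167625 + (-156365 - 12672) = -61706167625 - 169037 = -61706336662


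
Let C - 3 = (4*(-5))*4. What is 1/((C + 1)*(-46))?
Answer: 1/3496 ≈ 0.00028604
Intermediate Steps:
C = -77 (C = 3 + (4*(-5))*4 = 3 - 20*4 = 3 - 80 = -77)
1/((C + 1)*(-46)) = 1/((-77 + 1)*(-46)) = 1/(-76*(-46)) = 1/3496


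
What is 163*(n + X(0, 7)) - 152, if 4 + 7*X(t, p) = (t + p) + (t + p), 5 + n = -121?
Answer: -143200/7 ≈ -20457.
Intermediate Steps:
n = -126 (n = -5 - 121 = -126)
X(t, p) = -4/7 + 2*p/7 + 2*t/7 (X(t, p) = -4/7 + ((t + p) + (t + p))/7 = -4/7 + ((p + t) + (p + t))/7 = -4/7 + (2*p + 2*t)/7 = -4/7 + (2*p/7 + 2*t/7) = -4/7 + 2*p/7 + 2*t/7)
163*(n + X(0, 7)) - 152 = 163*(-126 + (-4/7 + (2/7)*7 + (2/7)*0)) - 152 = 163*(-126 + (-4/7 + 2 + 0)) - 152 = 163*(-126 + 10/7) - 152 = 163*(-872/7) - 152 = -142136/7 - 152 = -143200/7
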